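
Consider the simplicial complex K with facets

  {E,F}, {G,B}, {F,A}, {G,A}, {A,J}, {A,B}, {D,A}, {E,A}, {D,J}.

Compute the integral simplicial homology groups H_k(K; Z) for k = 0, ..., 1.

H_0 ≅ Z,  H_1 ≅ Z^3.

Order the vertices as A < B < D < E < F < G < J. Listing each simplex with vertices in this order, K has dimension 1 with simplices:

  0-simplices (7): A, B, D, E, F, G, J
  1-simplices (9): AB, AD, AE, AF, AG, AJ, BG, DJ, EF

Hence C_0 ≅ Z^7, C_1 ≅ Z^9.

∂_1: C_1 → C_0 sends each edge [p,q] (with p < q) to q − p.
This gives a 7×9 integer matrix of rank 6; reducing to Smith normal form yields diagonal entries (1,1,1,1,1,1).

From H_k ≅ ker(∂_k) / im(∂_{k+1}) we obtain:

  H_0: rank C_0 − rank ∂_1 = 7 − 6 = 1, and the invariant factors of ∂_1 are all 1, so H_0 ≅ Z.
  H_1: rank ker ∂_1 − rank ∂_2 = (9 − 6) − 0 = 3, and there is no ∂_2, so H_1 ≅ Z^3.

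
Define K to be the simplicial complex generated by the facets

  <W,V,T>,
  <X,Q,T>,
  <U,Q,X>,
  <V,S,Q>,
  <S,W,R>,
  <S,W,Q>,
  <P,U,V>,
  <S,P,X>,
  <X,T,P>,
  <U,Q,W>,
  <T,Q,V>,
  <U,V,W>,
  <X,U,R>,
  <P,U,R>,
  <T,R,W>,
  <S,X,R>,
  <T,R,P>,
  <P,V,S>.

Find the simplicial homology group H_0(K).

We work with the vertex ordering P < Q < R < S < T < U < V < W < X. The simplices of K, each written with vertices in increasing order, are:

  0-simplices (9): P, Q, R, S, T, U, V, W, X
  1-simplices (27): PR, PS, PT, PU, PV, PX, QS, QT, QU, QV, QW, QX, RS, RT, RU, RW, RX, SV, SW, SX, TV, TW, TX, UV, UW, UX, VW
  2-simplices (18): PRT, PRU, PSV, PSX, PTX, PUV, QSV, QSW, QTV, QTX, QUW, QUX, RSW, RSX, RTW, RUX, TVW, UVW

so the chain groups are C_0 ≅ Z^9, C_1 ≅ Z^27, C_2 ≅ Z^18.

∂_1: C_1 → C_0 sends each edge [p,q] (with p < q) to q − p.
This gives a 9×27 integer matrix of rank 8; reducing to Smith normal form yields diagonal entries (1,1,1,1,1,1,1,1).

The boundary map ∂_2: C_2 → C_1 maps a triangle to the signed sum of its edges. For instance
  ∂QUX = UX − QX + QU,
  ∂QUW = UW − QW + QU.
The resulting 27×18 matrix has rank 18, and its Smith normal form has invariant factors (1,1,1,1,1,1,1,1,1,1,1,1,1,1,1,1,1,2).

Computing H_k = (kernel of ∂_k) / (image of ∂_{k+1}):

  H_0: rank C_0 − rank ∂_1 = 9 − 8 = 1, and the invariant factors of ∂_1 are all 1, so H_0 = Z.

H_0 = Z.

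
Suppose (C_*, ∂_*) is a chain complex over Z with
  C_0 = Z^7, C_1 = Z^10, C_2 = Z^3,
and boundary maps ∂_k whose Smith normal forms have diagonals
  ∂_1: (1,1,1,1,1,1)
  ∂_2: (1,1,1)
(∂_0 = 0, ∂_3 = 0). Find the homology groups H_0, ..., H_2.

H_0: b_0 = 7 − 0 − 6 = 1; torsion from ∂_1 factors > 1: none. So H_0 = Z.
H_1: b_1 = 10 − 6 − 3 = 1; torsion from ∂_2 factors > 1: none. So H_1 = Z.
H_2: b_2 = 3 − 3 − 0 = 0; torsion from ∂_3 factors > 1: none. So H_2 = 0.

H_0 = Z,  H_1 = Z,  H_2 = 0.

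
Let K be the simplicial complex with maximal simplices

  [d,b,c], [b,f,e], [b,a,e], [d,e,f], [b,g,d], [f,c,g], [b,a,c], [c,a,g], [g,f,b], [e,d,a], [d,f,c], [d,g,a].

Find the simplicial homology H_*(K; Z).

Order the vertices as a < b < c < d < e < f < g. Listing each simplex with vertices in this order, K has dimension 2 with simplices:

  0-simplices (7): a, b, c, d, e, f, g
  1-simplices (18): ab, ac, ad, ae, ag, bc, bd, be, bf, bg, cd, cf, cg, de, df, dg, ef, fg
  2-simplices (12): abc, abe, acg, ade, adg, bcd, bdg, bef, bfg, cdf, cfg, def

Hence C_0 ≅ Z^7, C_1 ≅ Z^18, C_2 ≅ Z^12.

Boundary ∂_1: C_1 → C_0 sends each edge [p,q] (with p < q) to q − p. For instance
  ∂df = f − d.
This gives a 7×18 integer matrix of rank 6; reducing to Smith normal form yields diagonal entries (1,1,1,1,1,1).

The boundary map ∂_2: C_2 → C_1 sends each 2-simplex [p,q,r] to [q,r] − [p,r] + [p,q]. For instance
  ∂abc = bc − ac + ab,
  ∂abe = be − ae + ab.
This gives a 18×12 integer matrix of rank 12; reducing to Smith normal form yields diagonal entries (1,1,1,1,1,1,1,1,1,1,1,2).

Reading off H_k = ker ∂_k / im ∂_{k+1}:

  H_0: rank C_0 − rank ∂_1 = 7 − 6 = 1, and the invariant factors of ∂_1 are all 1, so H_0 ≅ Z.
  H_1: rank ker ∂_1 − rank ∂_2 = (18 − 6) − 12 = 0, and ∂_2 has invariant factor 2 > 1, so H_1 ≅ Z_2.
  H_2: rank ker ∂_2 − rank ∂_3 = (12 − 12) − 0 = 0, and there is no ∂_3, so H_2 ≅ 0.

As a check, the Euler characteristic is 7 − 18 + 12 = 1, which agrees with 1 − 0 + 0 = 1.
(K is a triangulation of the real projective plane RP^2.)

H_0 = Z,  H_1 = Z_2,  H_2 = 0.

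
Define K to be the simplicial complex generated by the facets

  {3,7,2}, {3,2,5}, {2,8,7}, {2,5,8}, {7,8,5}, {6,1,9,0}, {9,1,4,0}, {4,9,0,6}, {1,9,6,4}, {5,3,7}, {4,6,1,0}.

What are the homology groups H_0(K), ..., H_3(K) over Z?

Fix the vertex order 0 < 1 < 2 < 3 < 4 < 5 < 6 < 7 < 8 < 9 and write every simplex with vertices in increasing order. Then dim K = 3 and the simplices of K are:

  0-simplices (10): [0], [1], [2], [3], [4], [5], [6], [7], [8], [9]
  1-simplices (19): [0,1], [0,4], [0,6], [0,9], [1,4], [1,6], [1,9], [2,3], [2,5], [2,7], [2,8], [3,5], [3,7], [4,6], [4,9], [5,7], [5,8], [6,9], [7,8]
  2-simplices (16): [0,1,4], [0,1,6], [0,1,9], [0,4,6], [0,4,9], [0,6,9], [1,4,6], [1,4,9], [1,6,9], [2,3,5], [2,3,7], [2,5,8], [2,7,8], [3,5,7], [4,6,9], [5,7,8]
  3-simplices (5): [0,1,4,6], [0,1,4,9], [0,1,6,9], [0,4,6,9], [1,4,6,9]

giving chain groups C_0 ≅ Z^10, C_1 ≅ Z^19, C_2 ≅ Z^16, C_3 ≅ Z^5.

The boundary map ∂_1: C_1 → C_0 maps an edge to its endpoints' difference, ∂[p,q] = q − p.
The 10×19 boundary matrix has rank 8 and Smith normal form diag(1,1,1,1,1,1,1,1).

The boundary map ∂_2: C_2 → C_1 maps a triangle to the signed sum of its edges. For instance
  ∂[2,5,8] = [5,8] − [2,8] + [2,5],
  ∂[2,7,8] = [7,8] − [2,8] + [2,7].
This gives a 19×16 integer matrix of rank 11; reducing to Smith normal form yields diagonal entries (1,1,1,1,1,1,1,1,1,1,1).

Boundary ∂_3: C_3 → C_2 sends each 3-simplex σ to the alternating sum Σ_i (−1)^i (σ with its i-th vertex removed). For instance
  ∂[0,4,6,9] = [4,6,9] − [0,6,9] + [0,4,9] − [0,4,6],
  ∂[1,4,6,9] = [4,6,9] − [1,6,9] + [1,4,9] − [1,4,6].
The 16×5 boundary matrix has rank 4 and Smith normal form diag(1,1,1,1).

Computing H_k = (kernel of ∂_k) / (image of ∂_{k+1}):

  H_0: rank C_0 − rank ∂_1 = 10 − 8 = 2, and the invariant factors of ∂_1 are all 1, so H_0 = Z^2.
  H_1: rank ker ∂_1 − rank ∂_2 = (19 − 8) − 11 = 0, and the invariant factors of ∂_2 are all 1, so H_1 = 0.
  H_2: rank ker ∂_2 − rank ∂_3 = (16 − 11) − 4 = 1, and the invariant factors of ∂_3 are all 1, so H_2 = Z.
  H_3: rank ker ∂_3 − rank ∂_4 = (5 − 4) − 0 = 1, and there is no ∂_4, so H_3 = Z.

(K is a triangulation of the disjoint union of the 2-sphere S^2 and the 3-sphere S^3.)

H_0 = Z^2,  H_1 = 0,  H_2 = Z,  H_3 = Z.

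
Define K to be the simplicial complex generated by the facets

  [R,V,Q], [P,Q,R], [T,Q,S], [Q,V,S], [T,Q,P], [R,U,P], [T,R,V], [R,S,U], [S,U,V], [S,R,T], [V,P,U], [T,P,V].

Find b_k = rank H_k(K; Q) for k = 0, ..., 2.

Order the vertices as P < Q < R < S < T < U < V. Listing each simplex with vertices in this order, K has dimension 2 with simplices:

  0-simplices (7): P, Q, R, S, T, U, V
  1-simplices (18): PQ, PR, PT, PU, PV, QR, QS, QT, QV, RS, RT, RU, RV, ST, SU, SV, TV, UV
  2-simplices (12): PQR, PQT, PRU, PTV, PUV, QRV, QST, QSV, RST, RSU, RTV, SUV

Hence C_0 ≅ Z^7, C_1 ≅ Z^18, C_2 ≅ Z^12.

∂_1: C_1 → C_0 maps an edge to its endpoints' difference, ∂[p,q] = q − p.
This gives a 7×18 integer matrix of rank 6; reducing to Smith normal form yields diagonal entries (1,1,1,1,1,1).

∂_2: C_2 → C_1 maps a triangle to the signed sum of its edges. For instance
  ∂QST = ST − QT + QS,
  ∂PQR = QR − PR + PQ.
The resulting 18×12 matrix has rank 12, and its Smith normal form has invariant factors (1,1,1,1,1,1,1,1,1,1,1,2).

Reading off H_k = ker ∂_k / im ∂_{k+1}:

  H_0: rank C_0 − rank ∂_1 = 7 − 6 = 1, and the invariant factors of ∂_1 are all 1, so H_0 = Z.
  H_1: rank ker ∂_1 − rank ∂_2 = (18 − 6) − 12 = 0, and ∂_2 has invariant factor 2 > 1, so H_1 = Z/2.
  H_2: rank ker ∂_2 − rank ∂_3 = (12 − 12) − 0 = 0, and there is no ∂_3, so H_2 = 0.

As a check, the Euler characteristic is 7 − 18 + 12 = 1, which agrees with 1 − 0 + 0 = 1.
(K is a triangulation of the real projective plane RP^2.)

Hence the Betti numbers are b_0 = 1, b_1 = 0, b_2 = 0.

b_0 = 1, b_1 = 0, b_2 = 0.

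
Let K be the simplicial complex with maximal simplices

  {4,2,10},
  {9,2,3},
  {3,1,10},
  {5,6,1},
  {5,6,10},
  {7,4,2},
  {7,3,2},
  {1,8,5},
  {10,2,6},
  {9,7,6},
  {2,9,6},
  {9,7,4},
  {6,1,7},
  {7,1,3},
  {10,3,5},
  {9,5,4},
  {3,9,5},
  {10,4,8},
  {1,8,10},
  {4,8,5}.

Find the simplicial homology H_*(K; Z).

Take the total order 1 < 2 < 3 < 4 < 5 < 6 < 7 < 8 < 9 < 10 on the vertex set. Then K (dimension 2) consists of the simplices:

  0-simplices (10): [1], [2], [3], [4], [5], [6], [7], [8], [9], [10]
  1-simplices (30): (30 of them)
  2-simplices (20): (20 of them)

giving chain groups C_0 ≅ Z^10, C_1 ≅ Z^30, C_2 ≅ Z^20.

The boundary map ∂_1: C_1 → C_0 maps an edge to its endpoints' difference, ∂[p,q] = q − p.
As a 10×30 matrix over Z this has rank 9, with invariant factors (1,1,1,1,1,1,1,1,1).

∂_2: C_2 → C_1 sends each 2-simplex [p,q,r] to [q,r] − [p,r] + [p,q]. For instance
  ∂[1,5,6] = [5,6] − [1,6] + [1,5],
  ∂[3,5,10] = [5,10] − [3,10] + [3,5].
The resulting 30×20 matrix has rank 20, and its Smith normal form has invariant factors (1,1,1,1,1,1,1,1,1,1,1,1,1,1,1,1,1,1,1,2).

Computing H_k = (kernel of ∂_k) / (image of ∂_{k+1}):

  H_0: rank C_0 − rank ∂_1 = 10 − 9 = 1, and the invariant factors of ∂_1 are all 1, so H_0 = Z.
  H_1: rank ker ∂_1 − rank ∂_2 = (30 − 9) − 20 = 1, and ∂_2 has invariant factor 2 > 1, so H_1 = Z ⊕ Z/2.
  H_2: rank ker ∂_2 − rank ∂_3 = (20 − 20) − 0 = 0, and there is no ∂_3, so H_2 = 0.

H_0 ≅ Z,  H_1 ≅ Z ⊕ Z/2,  H_2 = 0.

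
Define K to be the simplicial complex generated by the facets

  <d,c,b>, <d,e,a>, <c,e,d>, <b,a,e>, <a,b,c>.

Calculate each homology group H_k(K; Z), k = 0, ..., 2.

H_0 ≅ Z,  H_1 ≅ Z,  H_2 = 0.

K has 5 vertices, 10 edges, 5 triangles.
rank ∂_0 = 0, rank ∂_1 = 4 ⇒ b_0 = 5 − 0 − 4 = 1; all invariant factors of ∂_1 are 1 so no torsion. So H_0 ≅ Z.
rank ∂_1 = 4, rank ∂_2 = 5 ⇒ b_1 = 10 − 4 − 5 = 1; all invariant factors of ∂_2 are 1 so no torsion. So H_1 ≅ Z.
rank ∂_2 = 5, rank ∂_3 = 0 ⇒ b_2 = 5 − 5 − 0 = 0. So H_2 ≅ 0.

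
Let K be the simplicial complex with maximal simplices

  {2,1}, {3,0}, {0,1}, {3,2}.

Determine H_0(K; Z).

H_0 = Z.

Take the total order 0 < 1 < 2 < 3 on the vertex set. Then K (dimension 1) consists of the simplices:

  0-simplices (4): [0], [1], [2], [3]
  1-simplices (4): [0,1], [0,3], [1,2], [2,3]

Hence C_0 ≅ Z^4, C_1 ≅ Z^4.

∂_1: C_1 → C_0 maps an edge to its endpoints' difference, ∂[p,q] = q − p. For instance
  ∂[0,3] = [3] − [0].
The resulting 4×4 matrix has rank 3, and its Smith normal form has invariant factors (1,1,1).

Computing H_k = (kernel of ∂_k) / (image of ∂_{k+1}):

  H_0: rank C_0 − rank ∂_1 = 4 − 3 = 1, and the invariant factors of ∂_1 are all 1, so H_0 = Z.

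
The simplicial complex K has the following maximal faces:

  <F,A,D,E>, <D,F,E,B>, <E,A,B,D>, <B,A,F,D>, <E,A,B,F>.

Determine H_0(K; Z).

H_0 ≅ Z.

Fix the vertex order A < B < D < E < F and write every simplex with vertices in increasing order. Then dim K = 3 and the simplices of K are:

  0-simplices (5): A, B, D, E, F
  1-simplices (10): AB, AD, AE, AF, BD, BE, BF, DE, DF, EF
  2-simplices (10): ABD, ABE, ABF, ADE, ADF, AEF, BDE, BDF, BEF, DEF
  3-simplices (5): ABDE, ABDF, ABEF, ADEF, BDEF

giving chain groups C_0 ≅ Z^5, C_1 ≅ Z^10, C_2 ≅ Z^10, C_3 ≅ Z^5.

Boundary ∂_1: C_1 → C_0 maps an edge to its endpoints' difference, ∂[p,q] = q − p. For instance
  ∂AF = F − A.
The 5×10 boundary matrix has rank 4 and Smith normal form diag(1,1,1,1).

Boundary ∂_2: C_2 → C_1 acts by ∂[p,q,r] = [q,r] − [p,r] + [p,q]. For instance
  ∂ABE = BE − AE + AB,
  ∂ABF = BF − AF + AB.
The 10×10 boundary matrix has rank 6 and Smith normal form diag(1,1,1,1,1,1).

Boundary ∂_3: C_3 → C_2 sends each 3-simplex σ to the alternating sum Σ_i (−1)^i (σ with its i-th vertex removed). For instance
  ∂ABEF = BEF − AEF + ABF − ABE,
  ∂ADEF = DEF − AEF + ADF − ADE.
The resulting 10×5 matrix has rank 4, and its Smith normal form has invariant factors (1,1,1,1).

From H_k ≅ ker(∂_k) / im(∂_{k+1}) we obtain:

  H_0: rank C_0 − rank ∂_1 = 5 − 4 = 1, and the invariant factors of ∂_1 are all 1, so H_0 = Z.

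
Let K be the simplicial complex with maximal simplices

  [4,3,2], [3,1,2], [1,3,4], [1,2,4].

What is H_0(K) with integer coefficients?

H_0 = Z.

Order the vertices as 1 < 2 < 3 < 4. Listing each simplex with vertices in this order, K has dimension 2 with simplices:

  0-simplices (4): [1], [2], [3], [4]
  1-simplices (6): [1,2], [1,3], [1,4], [2,3], [2,4], [3,4]
  2-simplices (4): [1,2,3], [1,2,4], [1,3,4], [2,3,4]

giving chain groups C_0 ≅ Z^4, C_1 ≅ Z^6, C_2 ≅ Z^4.

Boundary ∂_1: C_1 → C_0 sends each edge [p,q] (with p < q) to q − p. For instance
  ∂[2,3] = [3] − [2].
This gives a 4×6 integer matrix of rank 3; reducing to Smith normal form yields diagonal entries (1,1,1).

The boundary map ∂_2: C_2 → C_1 maps a triangle to the signed sum of its edges. For instance
  ∂[1,2,4] = [2,4] − [1,4] + [1,2],
  ∂[2,3,4] = [3,4] − [2,4] + [2,3].
As a 6×4 matrix over Z this has rank 3, with invariant factors (1,1,1).

Computing H_k = (kernel of ∂_k) / (image of ∂_{k+1}):

  H_0: rank C_0 − rank ∂_1 = 4 − 3 = 1, and the invariant factors of ∂_1 are all 1, so H_0 ≅ Z.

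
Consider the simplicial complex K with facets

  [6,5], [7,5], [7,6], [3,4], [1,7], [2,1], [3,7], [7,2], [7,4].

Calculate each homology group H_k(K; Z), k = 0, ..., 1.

Order the vertices as 1 < 2 < 3 < 4 < 5 < 6 < 7. Listing each simplex with vertices in this order, K has dimension 1 with simplices:

  0-simplices (7): [1], [2], [3], [4], [5], [6], [7]
  1-simplices (9): [1,2], [1,7], [2,7], [3,4], [3,7], [4,7], [5,6], [5,7], [6,7]

so the chain groups are C_0 ≅ Z^7, C_1 ≅ Z^9.

∂_1: C_1 → C_0 is given by ∂[p,q] = [q] − [p].
This gives a 7×9 integer matrix of rank 6; reducing to Smith normal form yields diagonal entries (1,1,1,1,1,1).

Reading off H_k = ker ∂_k / im ∂_{k+1}:

  H_0: rank C_0 − rank ∂_1 = 7 − 6 = 1, and the invariant factors of ∂_1 are all 1, so H_0 ≅ Z.
  H_1: rank ker ∂_1 − rank ∂_2 = (9 − 6) − 0 = 3, and there is no ∂_2, so H_1 ≅ Z^3.

As a check, the Euler characteristic is 7 − 9 = -2, which agrees with 1 − 3 = -2.

H_0 = Z,  H_1 = Z^3.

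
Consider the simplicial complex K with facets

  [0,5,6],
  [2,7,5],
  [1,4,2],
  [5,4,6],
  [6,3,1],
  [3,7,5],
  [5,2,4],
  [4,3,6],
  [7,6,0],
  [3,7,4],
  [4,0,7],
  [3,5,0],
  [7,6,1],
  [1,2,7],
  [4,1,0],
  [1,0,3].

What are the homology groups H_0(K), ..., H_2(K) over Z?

Take the total order 0 < 1 < 2 < 3 < 4 < 5 < 6 < 7 on the vertex set. Then K (dimension 2) consists of the simplices:

  0-simplices (8): [0], [1], [2], [3], [4], [5], [6], [7]
  1-simplices (24): (24 of them)
  2-simplices (16): [0,1,3], [0,1,4], [0,3,5], [0,4,7], [0,5,6], [0,6,7], [1,2,4], [1,2,7], [1,3,6], [1,6,7], [2,4,5], [2,5,7], [3,4,6], [3,4,7], [3,5,7], [4,5,6]

so the chain groups are C_0 ≅ Z^8, C_1 ≅ Z^24, C_2 ≅ Z^16.

∂_1: C_1 → C_0 maps an edge to its endpoints' difference, ∂[p,q] = q − p. For instance
  ∂[6,7] = [7] − [6].
As a 8×24 matrix over Z this has rank 7, with invariant factors (1,1,1,1,1,1,1).

∂_2: C_2 → C_1 acts by ∂[p,q,r] = [q,r] − [p,r] + [p,q]. For instance
  ∂[1,2,4] = [2,4] − [1,4] + [1,2],
  ∂[3,4,7] = [4,7] − [3,7] + [3,4].
As a 24×16 matrix over Z this has rank 15, with invariant factors (1,1,1,1,1,1,1,1,1,1,1,1,1,1,1).

Computing H_k = (kernel of ∂_k) / (image of ∂_{k+1}):

  H_0: rank C_0 − rank ∂_1 = 8 − 7 = 1, and the invariant factors of ∂_1 are all 1, so H_0 ≅ Z.
  H_1: rank ker ∂_1 − rank ∂_2 = (24 − 7) − 15 = 2, and the invariant factors of ∂_2 are all 1, so H_1 ≅ Z^2.
  H_2: rank ker ∂_2 − rank ∂_3 = (16 − 15) − 0 = 1, and there is no ∂_3, so H_2 ≅ Z.

As a check, the Euler characteristic is 8 − 24 + 16 = 0, which agrees with 1 − 2 + 1 = 0.

H_0 = Z,  H_1 = Z^2,  H_2 = Z.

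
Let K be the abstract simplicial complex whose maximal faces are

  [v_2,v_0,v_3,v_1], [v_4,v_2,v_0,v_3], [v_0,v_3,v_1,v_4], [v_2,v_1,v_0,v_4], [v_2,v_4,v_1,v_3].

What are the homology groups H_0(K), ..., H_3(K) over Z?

We work with the vertex ordering v_0 < v_1 < v_2 < v_3 < v_4. The simplices of K, each written with vertices in increasing order, are:

  0-simplices (5): [v_0], [v_1], [v_2], [v_3], [v_4]
  1-simplices (10): [v_0,v_1], [v_0,v_2], [v_0,v_3], [v_0,v_4], [v_1,v_2], [v_1,v_3], [v_1,v_4], [v_2,v_3], [v_2,v_4], [v_3,v_4]
  2-simplices (10): [v_0,v_1,v_2], [v_0,v_1,v_3], [v_0,v_1,v_4], [v_0,v_2,v_3], [v_0,v_2,v_4], [v_0,v_3,v_4], [v_1,v_2,v_3], [v_1,v_2,v_4], [v_1,v_3,v_4], [v_2,v_3,v_4]
  3-simplices (5): [v_0,v_1,v_2,v_3], [v_0,v_1,v_2,v_4], [v_0,v_1,v_3,v_4], [v_0,v_2,v_3,v_4], [v_1,v_2,v_3,v_4]

giving chain groups C_0 ≅ Z^5, C_1 ≅ Z^10, C_2 ≅ Z^10, C_3 ≅ Z^5.

∂_1: C_1 → C_0 sends each edge [p,q] (with p < q) to q − p.
This gives a 5×10 integer matrix of rank 4; reducing to Smith normal form yields diagonal entries (1,1,1,1).

Boundary ∂_2: C_2 → C_1 acts by ∂[p,q,r] = [q,r] − [p,r] + [p,q]. For instance
  ∂[v_1,v_3,v_4] = [v_3,v_4] − [v_1,v_4] + [v_1,v_3],
  ∂[v_0,v_1,v_2] = [v_1,v_2] − [v_0,v_2] + [v_0,v_1].
As a 10×10 matrix over Z this has rank 6, with invariant factors (1,1,1,1,1,1).

∂_3: C_3 → C_2 sends each 3-simplex σ to the alternating sum Σ_i (−1)^i (σ with its i-th vertex removed). For instance
  ∂[v_0,v_1,v_3,v_4] = [v_1,v_3,v_4] − [v_0,v_3,v_4] + [v_0,v_1,v_4] − [v_0,v_1,v_3],
  ∂[v_0,v_2,v_3,v_4] = [v_2,v_3,v_4] − [v_0,v_3,v_4] + [v_0,v_2,v_4] − [v_0,v_2,v_3].
As a 10×5 matrix over Z this has rank 4, with invariant factors (1,1,1,1).

Computing H_k = (kernel of ∂_k) / (image of ∂_{k+1}):

  H_0: rank C_0 − rank ∂_1 = 5 − 4 = 1, and the invariant factors of ∂_1 are all 1, so H_0 ≅ Z.
  H_1: rank ker ∂_1 − rank ∂_2 = (10 − 4) − 6 = 0, and the invariant factors of ∂_2 are all 1, so H_1 ≅ 0.
  H_2: rank ker ∂_2 − rank ∂_3 = (10 − 6) − 4 = 0, and the invariant factors of ∂_3 are all 1, so H_2 ≅ 0.
  H_3: rank ker ∂_3 − rank ∂_4 = (5 − 4) − 0 = 1, and there is no ∂_4, so H_3 ≅ Z.

(K is a triangulation of the 3-sphere S^3.)

H_0 = Z,  H_1 = 0,  H_2 = 0,  H_3 = Z.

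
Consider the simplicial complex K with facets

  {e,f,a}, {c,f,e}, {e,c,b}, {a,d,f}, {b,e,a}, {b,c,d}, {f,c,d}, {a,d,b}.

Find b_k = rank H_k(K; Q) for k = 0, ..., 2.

b_0 = 1, b_1 = 0, b_2 = 1.

K has 6 vertices, 12 edges, 8 triangles.
rank ∂_0 = 0, rank ∂_1 = 5 ⇒ b_0 = 6 − 0 − 5 = 1; all invariant factors of ∂_1 are 1 so no torsion. So H_0 = Z.
rank ∂_1 = 5, rank ∂_2 = 7 ⇒ b_1 = 12 − 5 − 7 = 0; all invariant factors of ∂_2 are 1 so no torsion. So H_1 = 0.
rank ∂_2 = 7, rank ∂_3 = 0 ⇒ b_2 = 8 − 7 − 0 = 1. So H_2 = Z.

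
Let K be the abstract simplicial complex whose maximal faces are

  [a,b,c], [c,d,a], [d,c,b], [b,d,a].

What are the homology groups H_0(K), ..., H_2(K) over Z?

H_0 ≅ Z,  H_1 = 0,  H_2 ≅ Z.

K has 4 vertices, 6 edges, 4 triangles.
rank ∂_0 = 0, rank ∂_1 = 3 ⇒ b_0 = 4 − 0 − 3 = 1; all invariant factors of ∂_1 are 1 so no torsion. So H_0 ≅ Z.
rank ∂_1 = 3, rank ∂_2 = 3 ⇒ b_1 = 6 − 3 − 3 = 0; all invariant factors of ∂_2 are 1 so no torsion. So H_1 ≅ 0.
rank ∂_2 = 3, rank ∂_3 = 0 ⇒ b_2 = 4 − 3 − 0 = 1. So H_2 ≅ Z.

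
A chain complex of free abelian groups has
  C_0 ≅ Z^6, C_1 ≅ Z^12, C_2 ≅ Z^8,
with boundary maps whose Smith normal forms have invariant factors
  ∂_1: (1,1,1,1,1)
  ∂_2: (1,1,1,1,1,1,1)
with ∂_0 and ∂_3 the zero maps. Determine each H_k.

H_0 = Z,  H_1 = 0,  H_2 = Z.

H_0: b_0 = 6 − 0 − 5 = 1; torsion from ∂_1 factors > 1: none. So H_0 = Z.
H_1: b_1 = 12 − 5 − 7 = 0; torsion from ∂_2 factors > 1: none. So H_1 = 0.
H_2: b_2 = 8 − 7 − 0 = 1; torsion from ∂_3 factors > 1: none. So H_2 = Z.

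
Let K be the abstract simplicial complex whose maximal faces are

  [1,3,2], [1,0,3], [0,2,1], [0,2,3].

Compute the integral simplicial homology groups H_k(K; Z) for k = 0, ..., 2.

H_0 ≅ Z,  H_1 = 0,  H_2 ≅ Z.

We work with the vertex ordering 0 < 1 < 2 < 3. The simplices of K, each written with vertices in increasing order, are:

  0-simplices (4): [0], [1], [2], [3]
  1-simplices (6): [0,1], [0,2], [0,3], [1,2], [1,3], [2,3]
  2-simplices (4): [0,1,2], [0,1,3], [0,2,3], [1,2,3]

giving chain groups C_0 ≅ Z^4, C_1 ≅ Z^6, C_2 ≅ Z^4.

∂_1: C_1 → C_0 is given by ∂[p,q] = [q] − [p]. For instance
  ∂[2,3] = [3] − [2].
As a 4×6 matrix over Z this has rank 3, with invariant factors (1,1,1).

Boundary ∂_2: C_2 → C_1 maps a triangle to the signed sum of its edges. For instance
  ∂[1,2,3] = [2,3] − [1,3] + [1,2],
  ∂[0,1,2] = [1,2] − [0,2] + [0,1].
This gives a 6×4 integer matrix of rank 3; reducing to Smith normal form yields diagonal entries (1,1,1).

Reading off H_k = ker ∂_k / im ∂_{k+1}:

  H_0: rank C_0 − rank ∂_1 = 4 − 3 = 1, and the invariant factors of ∂_1 are all 1, so H_0 ≅ Z.
  H_1: rank ker ∂_1 − rank ∂_2 = (6 − 3) − 3 = 0, and the invariant factors of ∂_2 are all 1, so H_1 ≅ 0.
  H_2: rank ker ∂_2 − rank ∂_3 = (4 − 3) − 0 = 1, and there is no ∂_3, so H_2 ≅ Z.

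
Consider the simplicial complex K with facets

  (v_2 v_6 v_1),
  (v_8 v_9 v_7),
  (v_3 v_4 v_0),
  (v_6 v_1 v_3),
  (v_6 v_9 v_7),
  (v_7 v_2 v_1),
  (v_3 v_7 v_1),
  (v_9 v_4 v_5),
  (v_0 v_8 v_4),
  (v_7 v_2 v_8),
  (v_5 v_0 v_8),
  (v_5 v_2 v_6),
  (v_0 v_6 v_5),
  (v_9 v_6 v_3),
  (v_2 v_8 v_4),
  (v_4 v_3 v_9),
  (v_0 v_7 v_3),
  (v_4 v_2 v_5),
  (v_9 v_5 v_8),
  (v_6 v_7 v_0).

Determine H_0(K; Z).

H_0 = Z.

Take the total order v_0 < v_1 < v_2 < v_3 < v_4 < v_5 < v_6 < v_7 < v_8 < v_9 on the vertex set. Then K (dimension 2) consists of the simplices:

  0-simplices (10): [v_0], [v_1], [v_2], [v_3], [v_4], [v_5], [v_6], [v_7], [v_8], [v_9]
  1-simplices (30): (30 of them)
  2-simplices (20): (20 of them)

so the chain groups are C_0 ≅ Z^10, C_1 ≅ Z^30, C_2 ≅ Z^20.

The boundary map ∂_1: C_1 → C_0 maps an edge to its endpoints' difference, ∂[p,q] = q − p.
As a 10×30 matrix over Z this has rank 9, with invariant factors (1,1,1,1,1,1,1,1,1).

∂_2: C_2 → C_1 acts by ∂[p,q,r] = [q,r] − [p,r] + [p,q]. For instance
  ∂[v_0,v_3,v_4] = [v_3,v_4] − [v_0,v_4] + [v_0,v_3],
  ∂[v_4,v_5,v_9] = [v_5,v_9] − [v_4,v_9] + [v_4,v_5].
As a 30×20 matrix over Z this has rank 20, with invariant factors (1,1,1,1,1,1,1,1,1,1,1,1,1,1,1,1,1,1,1,2).

Now H_k = ker ∂_k / im ∂_{k+1}, so:

  H_0: rank C_0 − rank ∂_1 = 10 − 9 = 1, and the invariant factors of ∂_1 are all 1, so H_0 = Z.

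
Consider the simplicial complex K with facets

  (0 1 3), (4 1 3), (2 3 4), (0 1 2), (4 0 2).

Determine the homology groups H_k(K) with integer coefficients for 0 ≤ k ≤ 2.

H_0 = Z,  H_1 = Z,  H_2 = 0.

We work with the vertex ordering 0 < 1 < 2 < 3 < 4. The simplices of K, each written with vertices in increasing order, are:

  0-simplices (5): [0], [1], [2], [3], [4]
  1-simplices (10): [0,1], [0,2], [0,3], [0,4], [1,2], [1,3], [1,4], [2,3], [2,4], [3,4]
  2-simplices (5): [0,1,2], [0,1,3], [0,2,4], [1,3,4], [2,3,4]

Hence C_0 ≅ Z^5, C_1 ≅ Z^10, C_2 ≅ Z^5.

∂_1: C_1 → C_0 is given by ∂[p,q] = [q] − [p].
This gives a 5×10 integer matrix of rank 4; reducing to Smith normal form yields diagonal entries (1,1,1,1).

Boundary ∂_2: C_2 → C_1 acts by ∂[p,q,r] = [q,r] − [p,r] + [p,q]. For instance
  ∂[0,1,2] = [1,2] − [0,2] + [0,1],
  ∂[0,1,3] = [1,3] − [0,3] + [0,1].
This gives a 10×5 integer matrix of rank 5; reducing to Smith normal form yields diagonal entries (1,1,1,1,1).

Computing H_k = (kernel of ∂_k) / (image of ∂_{k+1}):

  H_0: rank C_0 − rank ∂_1 = 5 − 4 = 1, and the invariant factors of ∂_1 are all 1, so H_0 = Z.
  H_1: rank ker ∂_1 − rank ∂_2 = (10 − 4) − 5 = 1, and the invariant factors of ∂_2 are all 1, so H_1 = Z.
  H_2: rank ker ∂_2 − rank ∂_3 = (5 − 5) − 0 = 0, and there is no ∂_3, so H_2 = 0.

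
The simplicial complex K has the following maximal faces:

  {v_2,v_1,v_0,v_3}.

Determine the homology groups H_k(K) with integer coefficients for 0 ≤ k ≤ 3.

H_0 = Z,  H_1 = 0,  H_2 = 0,  H_3 = 0.

Order the vertices as v_0 < v_1 < v_2 < v_3. Listing each simplex with vertices in this order, K has dimension 3 with simplices:

  0-simplices (4): [v_0], [v_1], [v_2], [v_3]
  1-simplices (6): [v_0,v_1], [v_0,v_2], [v_0,v_3], [v_1,v_2], [v_1,v_3], [v_2,v_3]
  2-simplices (4): [v_0,v_1,v_2], [v_0,v_1,v_3], [v_0,v_2,v_3], [v_1,v_2,v_3]
  3-simplices (1): [v_0,v_1,v_2,v_3]

Hence C_0 ≅ Z^4, C_1 ≅ Z^6, C_2 ≅ Z^4, C_3 ≅ Z^1.

The boundary map ∂_1: C_1 → C_0 is given by ∂[p,q] = [q] − [p].
This gives a 4×6 integer matrix of rank 3; reducing to Smith normal form yields diagonal entries (1,1,1).

∂_2: C_2 → C_1 acts by ∂[p,q,r] = [q,r] − [p,r] + [p,q]. For instance
  ∂[v_0,v_2,v_3] = [v_2,v_3] − [v_0,v_3] + [v_0,v_2],
  ∂[v_1,v_2,v_3] = [v_2,v_3] − [v_1,v_3] + [v_1,v_2].
This gives a 6×4 integer matrix of rank 3; reducing to Smith normal form yields diagonal entries (1,1,1).

∂_3: C_3 → C_2 sends each 3-simplex σ to the alternating sum Σ_i (−1)^i (σ with its i-th vertex removed). For instance
  ∂[v_0,v_1,v_2,v_3] = [v_1,v_2,v_3] − [v_0,v_2,v_3] + [v_0,v_1,v_3] − [v_0,v_1,v_2].
As a 4×1 matrix over Z this has rank 1, with invariant factors (1).

Now H_k = ker ∂_k / im ∂_{k+1}, so:

  H_0: rank C_0 − rank ∂_1 = 4 − 3 = 1, and the invariant factors of ∂_1 are all 1, so H_0 = Z.
  H_1: rank ker ∂_1 − rank ∂_2 = (6 − 3) − 3 = 0, and the invariant factors of ∂_2 are all 1, so H_1 = 0.
  H_2: rank ker ∂_2 − rank ∂_3 = (4 − 3) − 1 = 0, and the invariant factors of ∂_3 are all 1, so H_2 = 0.
  H_3: rank ker ∂_3 − rank ∂_4 = (1 − 1) − 0 = 0, and there is no ∂_4, so H_3 = 0.

(K is a triangulation of the 3-simplex.)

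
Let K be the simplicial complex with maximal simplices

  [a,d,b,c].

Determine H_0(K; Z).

Fix the vertex order a < b < c < d and write every simplex with vertices in increasing order. Then dim K = 3 and the simplices of K are:

  0-simplices (4): a, b, c, d
  1-simplices (6): ab, ac, ad, bc, bd, cd
  2-simplices (4): abc, abd, acd, bcd
  3-simplices (1): abcd

so the chain groups are C_0 ≅ Z^4, C_1 ≅ Z^6, C_2 ≅ Z^4, C_3 ≅ Z^1.

Boundary ∂_1: C_1 → C_0 sends each edge [p,q] (with p < q) to q − p. For instance
  ∂ac = c − a.
The resulting 4×6 matrix has rank 3, and its Smith normal form has invariant factors (1,1,1).

∂_2: C_2 → C_1 maps a triangle to the signed sum of its edges. For instance
  ∂bcd = cd − bd + bc,
  ∂abd = bd − ad + ab.
This gives a 6×4 integer matrix of rank 3; reducing to Smith normal form yields diagonal entries (1,1,1).

Boundary ∂_3: C_3 → C_2 sends each 3-simplex σ to the alternating sum Σ_i (−1)^i (σ with its i-th vertex removed). For instance
  ∂abcd = bcd − acd + abd − abc.
The resulting 4×1 matrix has rank 1, and its Smith normal form has invariant factors (1).

Computing H_k = (kernel of ∂_k) / (image of ∂_{k+1}):

  H_0: rank C_0 − rank ∂_1 = 4 − 3 = 1, and the invariant factors of ∂_1 are all 1, so H_0 = Z.

(K is a triangulation of the 3-simplex.)

H_0 ≅ Z.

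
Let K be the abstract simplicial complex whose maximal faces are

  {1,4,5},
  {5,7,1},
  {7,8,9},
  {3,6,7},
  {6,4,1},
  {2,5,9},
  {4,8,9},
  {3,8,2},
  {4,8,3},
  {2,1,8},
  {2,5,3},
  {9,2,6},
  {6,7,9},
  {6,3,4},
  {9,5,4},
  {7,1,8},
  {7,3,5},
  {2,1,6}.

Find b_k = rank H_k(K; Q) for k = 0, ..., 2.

Take the total order 1 < 2 < 3 < 4 < 5 < 6 < 7 < 8 < 9 on the vertex set. Then K (dimension 2) consists of the simplices:

  0-simplices (9): [1], [2], [3], [4], [5], [6], [7], [8], [9]
  1-simplices (27): (27 of them)
  2-simplices (18): [1,2,6], [1,2,8], [1,4,5], [1,4,6], [1,5,7], [1,7,8], [2,3,5], [2,3,8], [2,5,9], [2,6,9], [3,4,6], [3,4,8], [3,5,7], [3,6,7], [4,5,9], [4,8,9], [6,7,9], [7,8,9]

giving chain groups C_0 ≅ Z^9, C_1 ≅ Z^27, C_2 ≅ Z^18.

∂_1: C_1 → C_0 maps an edge to its endpoints' difference, ∂[p,q] = q − p. For instance
  ∂[5,9] = [9] − [5].
The 9×27 boundary matrix has rank 8 and Smith normal form diag(1,1,1,1,1,1,1,1).

∂_2: C_2 → C_1 sends each 2-simplex [p,q,r] to [q,r] − [p,r] + [p,q]. For instance
  ∂[2,6,9] = [6,9] − [2,9] + [2,6],
  ∂[7,8,9] = [8,9] − [7,9] + [7,8].
As a 27×18 matrix over Z this has rank 17, with invariant factors (1,1,1,1,1,1,1,1,1,1,1,1,1,1,1,1,1).

Reading off H_k = ker ∂_k / im ∂_{k+1}:

  H_0: rank C_0 − rank ∂_1 = 9 − 8 = 1, and the invariant factors of ∂_1 are all 1, so H_0 = Z.
  H_1: rank ker ∂_1 − rank ∂_2 = (27 − 8) − 17 = 2, and the invariant factors of ∂_2 are all 1, so H_1 = Z^2.
  H_2: rank ker ∂_2 − rank ∂_3 = (18 − 17) − 0 = 1, and there is no ∂_3, so H_2 = Z.

Hence the Betti numbers are b_0 = 1, b_1 = 2, b_2 = 1.

b_0 = 1, b_1 = 2, b_2 = 1.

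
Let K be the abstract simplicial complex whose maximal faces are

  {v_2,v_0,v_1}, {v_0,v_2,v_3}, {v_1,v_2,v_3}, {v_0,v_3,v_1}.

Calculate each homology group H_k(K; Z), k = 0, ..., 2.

Fix the vertex order v_0 < v_1 < v_2 < v_3 and write every simplex with vertices in increasing order. Then dim K = 2 and the simplices of K are:

  0-simplices (4): [v_0], [v_1], [v_2], [v_3]
  1-simplices (6): [v_0,v_1], [v_0,v_2], [v_0,v_3], [v_1,v_2], [v_1,v_3], [v_2,v_3]
  2-simplices (4): [v_0,v_1,v_2], [v_0,v_1,v_3], [v_0,v_2,v_3], [v_1,v_2,v_3]

Hence C_0 ≅ Z^4, C_1 ≅ Z^6, C_2 ≅ Z^4.

∂_1: C_1 → C_0 sends each edge [p,q] (with p < q) to q − p.
This gives a 4×6 integer matrix of rank 3; reducing to Smith normal form yields diagonal entries (1,1,1).

∂_2: C_2 → C_1 acts by ∂[p,q,r] = [q,r] − [p,r] + [p,q]. For instance
  ∂[v_0,v_1,v_2] = [v_1,v_2] − [v_0,v_2] + [v_0,v_1],
  ∂[v_1,v_2,v_3] = [v_2,v_3] − [v_1,v_3] + [v_1,v_2].
The 6×4 boundary matrix has rank 3 and Smith normal form diag(1,1,1).

Reading off H_k = ker ∂_k / im ∂_{k+1}:

  H_0: rank C_0 − rank ∂_1 = 4 − 3 = 1, and the invariant factors of ∂_1 are all 1, so H_0 ≅ Z.
  H_1: rank ker ∂_1 − rank ∂_2 = (6 − 3) − 3 = 0, and the invariant factors of ∂_2 are all 1, so H_1 ≅ 0.
  H_2: rank ker ∂_2 − rank ∂_3 = (4 − 3) − 0 = 1, and there is no ∂_3, so H_2 ≅ Z.

As a check, the Euler characteristic is 4 − 6 + 4 = 2, which agrees with 1 − 0 + 1 = 2.

H_0 ≅ Z,  H_1 = 0,  H_2 ≅ Z.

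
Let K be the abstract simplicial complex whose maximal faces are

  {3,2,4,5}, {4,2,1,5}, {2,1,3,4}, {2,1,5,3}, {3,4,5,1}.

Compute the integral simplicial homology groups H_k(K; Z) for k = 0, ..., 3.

H_0 ≅ Z,  H_1 = 0,  H_2 = 0,  H_3 ≅ Z.

Fix the vertex order 1 < 2 < 3 < 4 < 5 and write every simplex with vertices in increasing order. Then dim K = 3 and the simplices of K are:

  0-simplices (5): [1], [2], [3], [4], [5]
  1-simplices (10): [1,2], [1,3], [1,4], [1,5], [2,3], [2,4], [2,5], [3,4], [3,5], [4,5]
  2-simplices (10): [1,2,3], [1,2,4], [1,2,5], [1,3,4], [1,3,5], [1,4,5], [2,3,4], [2,3,5], [2,4,5], [3,4,5]
  3-simplices (5): [1,2,3,4], [1,2,3,5], [1,2,4,5], [1,3,4,5], [2,3,4,5]

giving chain groups C_0 ≅ Z^5, C_1 ≅ Z^10, C_2 ≅ Z^10, C_3 ≅ Z^5.

∂_1: C_1 → C_0 is given by ∂[p,q] = [q] − [p].
The resulting 5×10 matrix has rank 4, and its Smith normal form has invariant factors (1,1,1,1).

The boundary map ∂_2: C_2 → C_1 maps a triangle to the signed sum of its edges. For instance
  ∂[1,3,4] = [3,4] − [1,4] + [1,3],
  ∂[1,2,3] = [2,3] − [1,3] + [1,2].
The resulting 10×10 matrix has rank 6, and its Smith normal form has invariant factors (1,1,1,1,1,1).

∂_3: C_3 → C_2 sends each 3-simplex σ to the alternating sum Σ_i (−1)^i (σ with its i-th vertex removed). For instance
  ∂[2,3,4,5] = [3,4,5] − [2,4,5] + [2,3,5] − [2,3,4],
  ∂[1,2,3,5] = [2,3,5] − [1,3,5] + [1,2,5] − [1,2,3].
This gives a 10×5 integer matrix of rank 4; reducing to Smith normal form yields diagonal entries (1,1,1,1).

Computing H_k = (kernel of ∂_k) / (image of ∂_{k+1}):

  H_0: rank C_0 − rank ∂_1 = 5 − 4 = 1, and the invariant factors of ∂_1 are all 1, so H_0 ≅ Z.
  H_1: rank ker ∂_1 − rank ∂_2 = (10 − 4) − 6 = 0, and the invariant factors of ∂_2 are all 1, so H_1 ≅ 0.
  H_2: rank ker ∂_2 − rank ∂_3 = (10 − 6) − 4 = 0, and the invariant factors of ∂_3 are all 1, so H_2 ≅ 0.
  H_3: rank ker ∂_3 − rank ∂_4 = (5 − 4) − 0 = 1, and there is no ∂_4, so H_3 ≅ Z.

(K is a triangulation of the 3-sphere S^3.)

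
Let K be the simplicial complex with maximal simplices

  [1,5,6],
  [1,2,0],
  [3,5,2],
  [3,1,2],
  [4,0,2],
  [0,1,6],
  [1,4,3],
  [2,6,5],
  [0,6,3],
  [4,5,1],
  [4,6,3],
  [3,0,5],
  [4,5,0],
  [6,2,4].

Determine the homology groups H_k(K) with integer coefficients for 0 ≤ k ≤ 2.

Order the vertices as 0 < 1 < 2 < 3 < 4 < 5 < 6. Listing each simplex with vertices in this order, K has dimension 2 with simplices:

  0-simplices (7): [0], [1], [2], [3], [4], [5], [6]
  1-simplices (21): [0,1], [0,2], [0,3], [0,4], [0,5], [0,6], [1,2], [1,3], [1,4], [1,5], [1,6], [2,3], [2,4], [2,5], [2,6], [3,4], [3,5], [3,6], [4,5], [4,6], [5,6]
  2-simplices (14): [0,1,2], [0,1,6], [0,2,4], [0,3,5], [0,3,6], [0,4,5], [1,2,3], [1,3,4], [1,4,5], [1,5,6], [2,3,5], [2,4,6], [2,5,6], [3,4,6]

giving chain groups C_0 ≅ Z^7, C_1 ≅ Z^21, C_2 ≅ Z^14.

∂_1: C_1 → C_0 is given by ∂[p,q] = [q] − [p]. For instance
  ∂[0,6] = [6] − [0].
The 7×21 boundary matrix has rank 6 and Smith normal form diag(1,1,1,1,1,1).

Boundary ∂_2: C_2 → C_1 acts by ∂[p,q,r] = [q,r] − [p,r] + [p,q]. For instance
  ∂[0,3,5] = [3,5] − [0,5] + [0,3],
  ∂[2,4,6] = [4,6] − [2,6] + [2,4].
As a 21×14 matrix over Z this has rank 13, with invariant factors (1,1,1,1,1,1,1,1,1,1,1,1,1).

Computing H_k = (kernel of ∂_k) / (image of ∂_{k+1}):

  H_0: rank C_0 − rank ∂_1 = 7 − 6 = 1, and the invariant factors of ∂_1 are all 1, so H_0 ≅ Z.
  H_1: rank ker ∂_1 − rank ∂_2 = (21 − 6) − 13 = 2, and the invariant factors of ∂_2 are all 1, so H_1 ≅ Z^2.
  H_2: rank ker ∂_2 − rank ∂_3 = (14 − 13) − 0 = 1, and there is no ∂_3, so H_2 ≅ Z.

As a check, the Euler characteristic is 7 − 21 + 14 = 0, which agrees with 1 − 2 + 1 = 0.
(K is a triangulation of the torus T^2.)

H_0 ≅ Z,  H_1 ≅ Z^2,  H_2 ≅ Z.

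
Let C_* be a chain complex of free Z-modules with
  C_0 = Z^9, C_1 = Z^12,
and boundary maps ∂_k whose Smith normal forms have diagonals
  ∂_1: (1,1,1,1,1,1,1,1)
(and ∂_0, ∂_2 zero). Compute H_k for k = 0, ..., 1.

H_0 ≅ Z,  H_1 ≅ Z^4.

H_0: b_0 = 9 − 0 − 8 = 1; torsion from ∂_1 factors > 1: none. So H_0 ≅ Z.
H_1: b_1 = 12 − 8 − 0 = 4; torsion from ∂_2 factors > 1: none. So H_1 ≅ Z^4.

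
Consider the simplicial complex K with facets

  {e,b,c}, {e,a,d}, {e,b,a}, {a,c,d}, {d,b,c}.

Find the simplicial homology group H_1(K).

K has 5 vertices, 10 edges, 5 triangles.
rank ∂_1 = 4, rank ∂_2 = 5 ⇒ b_1 = 10 − 4 − 5 = 1; all invariant factors of ∂_2 are 1 so no torsion. So H_1 = Z.

H_1 = Z.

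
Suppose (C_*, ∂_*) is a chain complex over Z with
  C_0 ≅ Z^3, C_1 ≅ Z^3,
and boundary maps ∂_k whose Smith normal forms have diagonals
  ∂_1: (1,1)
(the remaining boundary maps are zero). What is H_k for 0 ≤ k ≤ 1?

H_0: b_0 = 3 − 0 − 2 = 1; torsion from ∂_1 factors > 1: none. So H_0 ≅ Z.
H_1: b_1 = 3 − 2 − 0 = 1; torsion from ∂_2 factors > 1: none. So H_1 ≅ Z.

H_0 ≅ Z,  H_1 ≅ Z.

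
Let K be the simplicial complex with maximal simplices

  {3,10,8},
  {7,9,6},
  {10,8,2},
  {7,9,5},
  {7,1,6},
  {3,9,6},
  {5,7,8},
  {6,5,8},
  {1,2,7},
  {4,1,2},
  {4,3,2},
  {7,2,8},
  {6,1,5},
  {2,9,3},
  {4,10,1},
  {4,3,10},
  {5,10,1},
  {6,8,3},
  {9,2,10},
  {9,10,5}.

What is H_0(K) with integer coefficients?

K has 10 vertices, 30 edges, 20 triangles.
rank ∂_0 = 0, rank ∂_1 = 9 ⇒ b_0 = 10 − 0 − 9 = 1; all invariant factors of ∂_1 are 1 so no torsion. So H_0 = Z.

H_0 ≅ Z.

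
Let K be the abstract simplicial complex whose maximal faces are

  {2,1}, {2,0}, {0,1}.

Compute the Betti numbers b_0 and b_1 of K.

Order the vertices as 0 < 1 < 2. Listing each simplex with vertices in this order, K has dimension 1 with simplices:

  0-simplices (3): [0], [1], [2]
  1-simplices (3): [0,1], [0,2], [1,2]

so the chain groups are C_0 ≅ Z^3, C_1 ≅ Z^3.

The boundary map ∂_1: C_1 → C_0 maps an edge to its endpoints' difference, ∂[p,q] = q − p. For instance
  ∂[0,2] = [2] − [0].
The resulting 3×3 matrix has rank 2, and its Smith normal form has invariant factors (1,1).

From H_k ≅ ker(∂_k) / im(∂_{k+1}) we obtain:

  H_0: rank C_0 − rank ∂_1 = 3 − 2 = 1, and the invariant factors of ∂_1 are all 1, so H_0 ≅ Z.
  H_1: rank ker ∂_1 − rank ∂_2 = (3 − 2) − 0 = 1, and there is no ∂_2, so H_1 ≅ Z.

Hence the Betti numbers are b_0 = 1, b_1 = 1.

b_0 = 1, b_1 = 1.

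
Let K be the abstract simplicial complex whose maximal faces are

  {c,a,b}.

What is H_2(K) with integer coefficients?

H_2 ≅ 0.

We work with the vertex ordering a < b < c. The simplices of K, each written with vertices in increasing order, are:

  0-simplices (3): a, b, c
  1-simplices (3): ab, ac, bc
  2-simplices (1): abc

giving chain groups C_0 ≅ Z^3, C_1 ≅ Z^3, C_2 ≅ Z^1.

∂_1: C_1 → C_0 is given by ∂[p,q] = [q] − [p].
This gives a 3×3 integer matrix of rank 2; reducing to Smith normal form yields diagonal entries (1,1).

∂_2: C_2 → C_1 acts by ∂[p,q,r] = [q,r] − [p,r] + [p,q]. For instance
  ∂abc = bc − ac + ab.
As a 3×1 matrix over Z this has rank 1, with invariant factors (1).

Reading off H_k = ker ∂_k / im ∂_{k+1}:

  H_2: rank ker ∂_2 − rank ∂_3 = (1 − 1) − 0 = 0, and there is no ∂_3, so H_2 ≅ 0.

(K is a triangulation of the 2-simplex.)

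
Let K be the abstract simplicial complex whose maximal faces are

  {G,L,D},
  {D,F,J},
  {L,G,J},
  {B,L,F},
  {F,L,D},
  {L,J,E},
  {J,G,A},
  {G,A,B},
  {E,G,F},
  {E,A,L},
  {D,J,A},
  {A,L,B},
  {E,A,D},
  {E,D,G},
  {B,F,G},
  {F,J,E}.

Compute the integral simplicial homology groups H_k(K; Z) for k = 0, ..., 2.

Order the vertices as A < B < D < E < F < G < J < L. Listing each simplex with vertices in this order, K has dimension 2 with simplices:

  0-simplices (8): A, B, D, E, F, G, J, L
  1-simplices (24): AB, AD, AE, AG, AJ, AL, BF, BG, BL, DE, DF, DG, DJ, DL, EF, EG, EJ, EL, FG, FJ, FL, GJ, GL, JL
  2-simplices (16): ABG, ABL, ADE, ADJ, AEL, AGJ, BFG, BFL, DEG, DFJ, DFL, DGL, EFG, EFJ, EJL, GJL

so the chain groups are C_0 ≅ Z^8, C_1 ≅ Z^24, C_2 ≅ Z^16.

Boundary ∂_1: C_1 → C_0 is given by ∂[p,q] = [q] − [p]. For instance
  ∂GJ = J − G.
The 8×24 boundary matrix has rank 7 and Smith normal form diag(1,1,1,1,1,1,1).

Boundary ∂_2: C_2 → C_1 maps a triangle to the signed sum of its edges. For instance
  ∂DEG = EG − DG + DE,
  ∂DFJ = FJ − DJ + DF.
This gives a 24×16 integer matrix of rank 15; reducing to Smith normal form yields diagonal entries (1,1,1,1,1,1,1,1,1,1,1,1,1,1,1).

Now H_k = ker ∂_k / im ∂_{k+1}, so:

  H_0: rank C_0 − rank ∂_1 = 8 − 7 = 1, and the invariant factors of ∂_1 are all 1, so H_0 = Z.
  H_1: rank ker ∂_1 − rank ∂_2 = (24 − 7) − 15 = 2, and the invariant factors of ∂_2 are all 1, so H_1 = Z^2.
  H_2: rank ker ∂_2 − rank ∂_3 = (16 − 15) − 0 = 1, and there is no ∂_3, so H_2 = Z.

As a check, the Euler characteristic is 8 − 24 + 16 = 0, which agrees with 1 − 2 + 1 = 0.

H_0 ≅ Z,  H_1 ≅ Z^2,  H_2 ≅ Z.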